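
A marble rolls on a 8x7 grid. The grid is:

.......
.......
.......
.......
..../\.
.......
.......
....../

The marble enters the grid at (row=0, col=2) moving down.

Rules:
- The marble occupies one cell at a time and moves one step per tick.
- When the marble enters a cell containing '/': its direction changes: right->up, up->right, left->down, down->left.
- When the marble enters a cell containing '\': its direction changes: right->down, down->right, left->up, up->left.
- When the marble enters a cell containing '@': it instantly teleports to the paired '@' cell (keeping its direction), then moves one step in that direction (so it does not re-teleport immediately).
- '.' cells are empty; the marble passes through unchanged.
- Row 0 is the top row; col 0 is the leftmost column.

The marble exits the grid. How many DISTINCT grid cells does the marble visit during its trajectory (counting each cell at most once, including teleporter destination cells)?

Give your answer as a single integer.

Step 1: enter (0,2), '.' pass, move down to (1,2)
Step 2: enter (1,2), '.' pass, move down to (2,2)
Step 3: enter (2,2), '.' pass, move down to (3,2)
Step 4: enter (3,2), '.' pass, move down to (4,2)
Step 5: enter (4,2), '.' pass, move down to (5,2)
Step 6: enter (5,2), '.' pass, move down to (6,2)
Step 7: enter (6,2), '.' pass, move down to (7,2)
Step 8: enter (7,2), '.' pass, move down to (8,2)
Step 9: at (8,2) — EXIT via bottom edge, pos 2
Distinct cells visited: 8 (path length 8)

Answer: 8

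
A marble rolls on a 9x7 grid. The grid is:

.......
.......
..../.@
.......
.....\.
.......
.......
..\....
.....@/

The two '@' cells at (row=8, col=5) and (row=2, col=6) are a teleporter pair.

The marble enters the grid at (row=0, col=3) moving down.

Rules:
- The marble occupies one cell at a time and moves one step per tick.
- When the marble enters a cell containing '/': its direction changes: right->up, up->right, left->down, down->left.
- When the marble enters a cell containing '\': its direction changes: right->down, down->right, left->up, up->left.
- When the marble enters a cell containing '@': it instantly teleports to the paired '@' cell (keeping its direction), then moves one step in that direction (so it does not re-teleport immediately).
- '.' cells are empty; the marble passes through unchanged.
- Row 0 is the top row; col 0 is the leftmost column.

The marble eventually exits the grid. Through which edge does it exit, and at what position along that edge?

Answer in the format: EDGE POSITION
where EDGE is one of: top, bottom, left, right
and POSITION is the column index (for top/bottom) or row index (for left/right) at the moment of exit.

Answer: bottom 3

Derivation:
Step 1: enter (0,3), '.' pass, move down to (1,3)
Step 2: enter (1,3), '.' pass, move down to (2,3)
Step 3: enter (2,3), '.' pass, move down to (3,3)
Step 4: enter (3,3), '.' pass, move down to (4,3)
Step 5: enter (4,3), '.' pass, move down to (5,3)
Step 6: enter (5,3), '.' pass, move down to (6,3)
Step 7: enter (6,3), '.' pass, move down to (7,3)
Step 8: enter (7,3), '.' pass, move down to (8,3)
Step 9: enter (8,3), '.' pass, move down to (9,3)
Step 10: at (9,3) — EXIT via bottom edge, pos 3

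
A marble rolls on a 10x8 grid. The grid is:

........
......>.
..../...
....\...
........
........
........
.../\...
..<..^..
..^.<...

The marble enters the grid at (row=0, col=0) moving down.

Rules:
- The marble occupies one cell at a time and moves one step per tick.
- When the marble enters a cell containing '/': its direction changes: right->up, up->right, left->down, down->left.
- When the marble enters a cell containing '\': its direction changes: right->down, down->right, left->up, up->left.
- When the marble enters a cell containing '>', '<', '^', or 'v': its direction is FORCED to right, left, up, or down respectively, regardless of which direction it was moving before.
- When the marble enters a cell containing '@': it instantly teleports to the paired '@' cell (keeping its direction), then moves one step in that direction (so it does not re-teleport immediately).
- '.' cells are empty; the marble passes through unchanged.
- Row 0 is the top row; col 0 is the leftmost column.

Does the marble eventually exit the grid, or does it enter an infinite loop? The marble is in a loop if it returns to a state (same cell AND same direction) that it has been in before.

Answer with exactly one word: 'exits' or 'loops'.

Step 1: enter (0,0), '.' pass, move down to (1,0)
Step 2: enter (1,0), '.' pass, move down to (2,0)
Step 3: enter (2,0), '.' pass, move down to (3,0)
Step 4: enter (3,0), '.' pass, move down to (4,0)
Step 5: enter (4,0), '.' pass, move down to (5,0)
Step 6: enter (5,0), '.' pass, move down to (6,0)
Step 7: enter (6,0), '.' pass, move down to (7,0)
Step 8: enter (7,0), '.' pass, move down to (8,0)
Step 9: enter (8,0), '.' pass, move down to (9,0)
Step 10: enter (9,0), '.' pass, move down to (10,0)
Step 11: at (10,0) — EXIT via bottom edge, pos 0

Answer: exits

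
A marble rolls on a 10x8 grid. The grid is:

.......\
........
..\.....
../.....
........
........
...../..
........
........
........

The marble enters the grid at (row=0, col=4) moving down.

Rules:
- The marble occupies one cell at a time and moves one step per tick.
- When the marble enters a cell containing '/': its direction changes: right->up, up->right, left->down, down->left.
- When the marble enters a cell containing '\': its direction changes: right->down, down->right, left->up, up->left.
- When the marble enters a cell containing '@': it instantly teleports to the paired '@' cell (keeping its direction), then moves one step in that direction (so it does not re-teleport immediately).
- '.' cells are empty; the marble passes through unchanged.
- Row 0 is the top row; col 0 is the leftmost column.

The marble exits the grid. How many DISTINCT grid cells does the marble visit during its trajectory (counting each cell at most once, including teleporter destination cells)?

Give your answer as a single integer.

Step 1: enter (0,4), '.' pass, move down to (1,4)
Step 2: enter (1,4), '.' pass, move down to (2,4)
Step 3: enter (2,4), '.' pass, move down to (3,4)
Step 4: enter (3,4), '.' pass, move down to (4,4)
Step 5: enter (4,4), '.' pass, move down to (5,4)
Step 6: enter (5,4), '.' pass, move down to (6,4)
Step 7: enter (6,4), '.' pass, move down to (7,4)
Step 8: enter (7,4), '.' pass, move down to (8,4)
Step 9: enter (8,4), '.' pass, move down to (9,4)
Step 10: enter (9,4), '.' pass, move down to (10,4)
Step 11: at (10,4) — EXIT via bottom edge, pos 4
Distinct cells visited: 10 (path length 10)

Answer: 10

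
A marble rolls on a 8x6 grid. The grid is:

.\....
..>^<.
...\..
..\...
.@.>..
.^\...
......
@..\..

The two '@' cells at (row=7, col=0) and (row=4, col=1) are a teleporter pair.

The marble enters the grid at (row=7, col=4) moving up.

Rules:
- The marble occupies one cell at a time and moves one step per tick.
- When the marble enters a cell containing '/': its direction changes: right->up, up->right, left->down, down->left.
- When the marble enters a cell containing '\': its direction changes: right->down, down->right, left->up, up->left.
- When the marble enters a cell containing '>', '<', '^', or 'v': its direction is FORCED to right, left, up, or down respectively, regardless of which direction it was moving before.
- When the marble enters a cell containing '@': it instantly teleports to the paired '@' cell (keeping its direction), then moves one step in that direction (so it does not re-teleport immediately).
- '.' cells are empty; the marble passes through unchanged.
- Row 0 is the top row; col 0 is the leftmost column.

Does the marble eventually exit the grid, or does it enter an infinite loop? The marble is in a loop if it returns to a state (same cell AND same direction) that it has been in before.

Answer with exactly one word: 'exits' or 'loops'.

Step 1: enter (7,4), '.' pass, move up to (6,4)
Step 2: enter (6,4), '.' pass, move up to (5,4)
Step 3: enter (5,4), '.' pass, move up to (4,4)
Step 4: enter (4,4), '.' pass, move up to (3,4)
Step 5: enter (3,4), '.' pass, move up to (2,4)
Step 6: enter (2,4), '.' pass, move up to (1,4)
Step 7: enter (1,4), '<' forces up->left, move left to (1,3)
Step 8: enter (1,3), '^' forces left->up, move up to (0,3)
Step 9: enter (0,3), '.' pass, move up to (-1,3)
Step 10: at (-1,3) — EXIT via top edge, pos 3

Answer: exits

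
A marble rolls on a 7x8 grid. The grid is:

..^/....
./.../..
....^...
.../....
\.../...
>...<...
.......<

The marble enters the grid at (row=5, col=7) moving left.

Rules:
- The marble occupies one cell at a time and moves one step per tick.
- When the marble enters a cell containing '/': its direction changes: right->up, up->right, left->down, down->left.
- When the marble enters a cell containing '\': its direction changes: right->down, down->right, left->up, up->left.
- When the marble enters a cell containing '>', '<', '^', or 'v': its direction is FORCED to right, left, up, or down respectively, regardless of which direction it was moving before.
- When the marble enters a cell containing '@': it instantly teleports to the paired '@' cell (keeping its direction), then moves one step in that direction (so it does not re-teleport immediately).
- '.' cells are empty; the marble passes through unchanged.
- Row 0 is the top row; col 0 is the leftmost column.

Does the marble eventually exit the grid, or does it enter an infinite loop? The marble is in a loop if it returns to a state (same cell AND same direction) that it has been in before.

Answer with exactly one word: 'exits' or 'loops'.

Step 1: enter (5,7), '.' pass, move left to (5,6)
Step 2: enter (5,6), '.' pass, move left to (5,5)
Step 3: enter (5,5), '.' pass, move left to (5,4)
Step 4: enter (5,4), '<' forces left->left, move left to (5,3)
Step 5: enter (5,3), '.' pass, move left to (5,2)
Step 6: enter (5,2), '.' pass, move left to (5,1)
Step 7: enter (5,1), '.' pass, move left to (5,0)
Step 8: enter (5,0), '>' forces left->right, move right to (5,1)
Step 9: enter (5,1), '.' pass, move right to (5,2)
Step 10: enter (5,2), '.' pass, move right to (5,3)
Step 11: enter (5,3), '.' pass, move right to (5,4)
Step 12: enter (5,4), '<' forces right->left, move left to (5,3)
Step 13: at (5,3) dir=left — LOOP DETECTED (seen before)

Answer: loops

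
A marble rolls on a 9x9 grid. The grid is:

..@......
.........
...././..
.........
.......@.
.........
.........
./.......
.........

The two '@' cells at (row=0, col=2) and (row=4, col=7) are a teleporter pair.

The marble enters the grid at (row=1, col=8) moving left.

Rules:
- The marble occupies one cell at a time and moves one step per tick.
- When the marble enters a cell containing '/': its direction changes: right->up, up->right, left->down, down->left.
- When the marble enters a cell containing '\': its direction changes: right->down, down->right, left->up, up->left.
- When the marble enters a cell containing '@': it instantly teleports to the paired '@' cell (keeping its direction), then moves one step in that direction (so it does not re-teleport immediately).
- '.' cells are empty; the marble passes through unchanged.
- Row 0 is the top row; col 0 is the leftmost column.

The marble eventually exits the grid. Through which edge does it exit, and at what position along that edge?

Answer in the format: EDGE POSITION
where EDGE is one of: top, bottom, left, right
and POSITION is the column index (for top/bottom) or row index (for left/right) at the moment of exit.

Step 1: enter (1,8), '.' pass, move left to (1,7)
Step 2: enter (1,7), '.' pass, move left to (1,6)
Step 3: enter (1,6), '.' pass, move left to (1,5)
Step 4: enter (1,5), '.' pass, move left to (1,4)
Step 5: enter (1,4), '.' pass, move left to (1,3)
Step 6: enter (1,3), '.' pass, move left to (1,2)
Step 7: enter (1,2), '.' pass, move left to (1,1)
Step 8: enter (1,1), '.' pass, move left to (1,0)
Step 9: enter (1,0), '.' pass, move left to (1,-1)
Step 10: at (1,-1) — EXIT via left edge, pos 1

Answer: left 1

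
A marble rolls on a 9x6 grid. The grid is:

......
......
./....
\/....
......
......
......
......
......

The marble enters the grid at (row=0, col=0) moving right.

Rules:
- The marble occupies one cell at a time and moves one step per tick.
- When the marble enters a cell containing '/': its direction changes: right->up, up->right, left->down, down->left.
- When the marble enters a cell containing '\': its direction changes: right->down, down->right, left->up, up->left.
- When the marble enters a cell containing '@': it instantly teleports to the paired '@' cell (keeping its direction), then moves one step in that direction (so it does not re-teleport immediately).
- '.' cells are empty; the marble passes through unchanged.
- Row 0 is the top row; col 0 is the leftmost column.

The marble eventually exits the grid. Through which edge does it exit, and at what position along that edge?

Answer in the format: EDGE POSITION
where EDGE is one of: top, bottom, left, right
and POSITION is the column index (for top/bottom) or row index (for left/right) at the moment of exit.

Answer: right 0

Derivation:
Step 1: enter (0,0), '.' pass, move right to (0,1)
Step 2: enter (0,1), '.' pass, move right to (0,2)
Step 3: enter (0,2), '.' pass, move right to (0,3)
Step 4: enter (0,3), '.' pass, move right to (0,4)
Step 5: enter (0,4), '.' pass, move right to (0,5)
Step 6: enter (0,5), '.' pass, move right to (0,6)
Step 7: at (0,6) — EXIT via right edge, pos 0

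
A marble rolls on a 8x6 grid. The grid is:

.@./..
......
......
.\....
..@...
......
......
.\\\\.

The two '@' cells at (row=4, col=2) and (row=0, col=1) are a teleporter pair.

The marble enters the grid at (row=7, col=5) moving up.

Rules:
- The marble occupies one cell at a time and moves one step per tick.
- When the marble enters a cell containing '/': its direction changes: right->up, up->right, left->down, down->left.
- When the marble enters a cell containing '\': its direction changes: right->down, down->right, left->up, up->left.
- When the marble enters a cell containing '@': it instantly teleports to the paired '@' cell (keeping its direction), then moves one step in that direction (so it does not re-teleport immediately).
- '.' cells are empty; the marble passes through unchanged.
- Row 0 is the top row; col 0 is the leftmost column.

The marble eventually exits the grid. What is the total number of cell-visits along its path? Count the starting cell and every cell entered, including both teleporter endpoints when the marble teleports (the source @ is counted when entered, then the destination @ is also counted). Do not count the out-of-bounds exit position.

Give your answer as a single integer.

Step 1: enter (7,5), '.' pass, move up to (6,5)
Step 2: enter (6,5), '.' pass, move up to (5,5)
Step 3: enter (5,5), '.' pass, move up to (4,5)
Step 4: enter (4,5), '.' pass, move up to (3,5)
Step 5: enter (3,5), '.' pass, move up to (2,5)
Step 6: enter (2,5), '.' pass, move up to (1,5)
Step 7: enter (1,5), '.' pass, move up to (0,5)
Step 8: enter (0,5), '.' pass, move up to (-1,5)
Step 9: at (-1,5) — EXIT via top edge, pos 5
Path length (cell visits): 8

Answer: 8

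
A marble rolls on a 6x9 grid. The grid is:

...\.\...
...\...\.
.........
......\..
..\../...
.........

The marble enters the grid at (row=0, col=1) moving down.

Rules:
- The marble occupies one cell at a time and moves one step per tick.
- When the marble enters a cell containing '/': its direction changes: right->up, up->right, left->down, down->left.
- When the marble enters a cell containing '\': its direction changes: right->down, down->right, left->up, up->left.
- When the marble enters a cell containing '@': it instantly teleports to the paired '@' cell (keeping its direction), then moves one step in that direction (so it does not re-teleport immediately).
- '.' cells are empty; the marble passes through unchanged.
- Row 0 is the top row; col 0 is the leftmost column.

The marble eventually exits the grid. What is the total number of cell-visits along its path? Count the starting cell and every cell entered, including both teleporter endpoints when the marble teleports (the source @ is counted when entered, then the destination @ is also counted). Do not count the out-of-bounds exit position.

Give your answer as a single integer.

Answer: 6

Derivation:
Step 1: enter (0,1), '.' pass, move down to (1,1)
Step 2: enter (1,1), '.' pass, move down to (2,1)
Step 3: enter (2,1), '.' pass, move down to (3,1)
Step 4: enter (3,1), '.' pass, move down to (4,1)
Step 5: enter (4,1), '.' pass, move down to (5,1)
Step 6: enter (5,1), '.' pass, move down to (6,1)
Step 7: at (6,1) — EXIT via bottom edge, pos 1
Path length (cell visits): 6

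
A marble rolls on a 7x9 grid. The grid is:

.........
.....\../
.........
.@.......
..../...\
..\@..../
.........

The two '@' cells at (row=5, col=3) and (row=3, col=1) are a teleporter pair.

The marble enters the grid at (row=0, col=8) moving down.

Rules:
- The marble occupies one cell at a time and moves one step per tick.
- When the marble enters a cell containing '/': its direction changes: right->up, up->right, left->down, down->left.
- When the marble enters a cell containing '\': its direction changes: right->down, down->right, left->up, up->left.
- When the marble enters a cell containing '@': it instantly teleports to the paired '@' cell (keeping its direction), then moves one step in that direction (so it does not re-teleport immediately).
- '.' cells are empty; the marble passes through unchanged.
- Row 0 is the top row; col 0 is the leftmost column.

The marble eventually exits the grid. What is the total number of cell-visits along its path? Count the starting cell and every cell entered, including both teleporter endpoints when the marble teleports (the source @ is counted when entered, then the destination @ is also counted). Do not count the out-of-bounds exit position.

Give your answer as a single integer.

Answer: 6

Derivation:
Step 1: enter (0,8), '.' pass, move down to (1,8)
Step 2: enter (1,8), '/' deflects down->left, move left to (1,7)
Step 3: enter (1,7), '.' pass, move left to (1,6)
Step 4: enter (1,6), '.' pass, move left to (1,5)
Step 5: enter (1,5), '\' deflects left->up, move up to (0,5)
Step 6: enter (0,5), '.' pass, move up to (-1,5)
Step 7: at (-1,5) — EXIT via top edge, pos 5
Path length (cell visits): 6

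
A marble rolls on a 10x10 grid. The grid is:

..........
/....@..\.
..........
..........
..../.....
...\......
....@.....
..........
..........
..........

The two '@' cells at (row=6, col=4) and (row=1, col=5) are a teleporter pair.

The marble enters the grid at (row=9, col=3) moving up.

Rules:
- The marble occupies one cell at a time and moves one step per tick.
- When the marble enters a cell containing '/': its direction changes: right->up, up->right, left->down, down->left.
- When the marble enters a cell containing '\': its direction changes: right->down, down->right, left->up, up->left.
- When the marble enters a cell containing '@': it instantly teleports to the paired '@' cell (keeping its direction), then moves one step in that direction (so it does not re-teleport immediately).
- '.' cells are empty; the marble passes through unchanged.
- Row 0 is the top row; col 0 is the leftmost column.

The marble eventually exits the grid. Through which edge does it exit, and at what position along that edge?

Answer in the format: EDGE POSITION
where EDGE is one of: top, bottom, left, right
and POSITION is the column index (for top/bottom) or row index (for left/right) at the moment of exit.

Step 1: enter (9,3), '.' pass, move up to (8,3)
Step 2: enter (8,3), '.' pass, move up to (7,3)
Step 3: enter (7,3), '.' pass, move up to (6,3)
Step 4: enter (6,3), '.' pass, move up to (5,3)
Step 5: enter (5,3), '\' deflects up->left, move left to (5,2)
Step 6: enter (5,2), '.' pass, move left to (5,1)
Step 7: enter (5,1), '.' pass, move left to (5,0)
Step 8: enter (5,0), '.' pass, move left to (5,-1)
Step 9: at (5,-1) — EXIT via left edge, pos 5

Answer: left 5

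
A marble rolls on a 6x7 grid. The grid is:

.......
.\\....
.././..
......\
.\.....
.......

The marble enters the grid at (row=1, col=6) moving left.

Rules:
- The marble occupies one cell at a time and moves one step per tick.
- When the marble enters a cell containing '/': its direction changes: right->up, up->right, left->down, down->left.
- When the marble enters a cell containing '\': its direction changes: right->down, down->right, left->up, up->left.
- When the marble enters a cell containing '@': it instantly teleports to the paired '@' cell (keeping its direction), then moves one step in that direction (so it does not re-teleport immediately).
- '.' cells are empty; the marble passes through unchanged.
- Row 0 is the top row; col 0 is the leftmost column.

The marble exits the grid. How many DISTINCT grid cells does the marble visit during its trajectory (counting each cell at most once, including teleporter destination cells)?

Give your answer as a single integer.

Step 1: enter (1,6), '.' pass, move left to (1,5)
Step 2: enter (1,5), '.' pass, move left to (1,4)
Step 3: enter (1,4), '.' pass, move left to (1,3)
Step 4: enter (1,3), '.' pass, move left to (1,2)
Step 5: enter (1,2), '\' deflects left->up, move up to (0,2)
Step 6: enter (0,2), '.' pass, move up to (-1,2)
Step 7: at (-1,2) — EXIT via top edge, pos 2
Distinct cells visited: 6 (path length 6)

Answer: 6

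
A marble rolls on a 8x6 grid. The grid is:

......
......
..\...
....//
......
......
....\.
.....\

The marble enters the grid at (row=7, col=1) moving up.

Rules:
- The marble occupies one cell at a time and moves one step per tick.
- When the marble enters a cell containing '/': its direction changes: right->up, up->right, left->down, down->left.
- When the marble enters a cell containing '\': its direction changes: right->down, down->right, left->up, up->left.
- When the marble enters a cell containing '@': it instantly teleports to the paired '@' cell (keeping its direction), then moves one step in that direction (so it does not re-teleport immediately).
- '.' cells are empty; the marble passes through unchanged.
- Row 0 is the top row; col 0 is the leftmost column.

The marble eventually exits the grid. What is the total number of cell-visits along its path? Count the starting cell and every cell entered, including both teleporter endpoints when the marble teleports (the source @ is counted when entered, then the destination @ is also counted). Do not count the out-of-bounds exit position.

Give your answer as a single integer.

Answer: 8

Derivation:
Step 1: enter (7,1), '.' pass, move up to (6,1)
Step 2: enter (6,1), '.' pass, move up to (5,1)
Step 3: enter (5,1), '.' pass, move up to (4,1)
Step 4: enter (4,1), '.' pass, move up to (3,1)
Step 5: enter (3,1), '.' pass, move up to (2,1)
Step 6: enter (2,1), '.' pass, move up to (1,1)
Step 7: enter (1,1), '.' pass, move up to (0,1)
Step 8: enter (0,1), '.' pass, move up to (-1,1)
Step 9: at (-1,1) — EXIT via top edge, pos 1
Path length (cell visits): 8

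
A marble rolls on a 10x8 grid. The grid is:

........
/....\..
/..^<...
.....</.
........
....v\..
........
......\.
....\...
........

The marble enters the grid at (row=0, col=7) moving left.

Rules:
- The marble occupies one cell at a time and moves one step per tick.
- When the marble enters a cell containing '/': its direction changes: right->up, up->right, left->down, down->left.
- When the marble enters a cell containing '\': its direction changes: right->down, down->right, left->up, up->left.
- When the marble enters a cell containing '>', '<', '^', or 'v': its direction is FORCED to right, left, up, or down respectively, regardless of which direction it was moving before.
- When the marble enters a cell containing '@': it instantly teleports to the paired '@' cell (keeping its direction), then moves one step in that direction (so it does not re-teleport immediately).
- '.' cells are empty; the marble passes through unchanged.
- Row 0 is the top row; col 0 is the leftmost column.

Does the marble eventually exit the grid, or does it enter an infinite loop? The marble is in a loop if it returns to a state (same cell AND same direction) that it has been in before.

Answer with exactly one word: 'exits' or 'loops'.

Step 1: enter (0,7), '.' pass, move left to (0,6)
Step 2: enter (0,6), '.' pass, move left to (0,5)
Step 3: enter (0,5), '.' pass, move left to (0,4)
Step 4: enter (0,4), '.' pass, move left to (0,3)
Step 5: enter (0,3), '.' pass, move left to (0,2)
Step 6: enter (0,2), '.' pass, move left to (0,1)
Step 7: enter (0,1), '.' pass, move left to (0,0)
Step 8: enter (0,0), '.' pass, move left to (0,-1)
Step 9: at (0,-1) — EXIT via left edge, pos 0

Answer: exits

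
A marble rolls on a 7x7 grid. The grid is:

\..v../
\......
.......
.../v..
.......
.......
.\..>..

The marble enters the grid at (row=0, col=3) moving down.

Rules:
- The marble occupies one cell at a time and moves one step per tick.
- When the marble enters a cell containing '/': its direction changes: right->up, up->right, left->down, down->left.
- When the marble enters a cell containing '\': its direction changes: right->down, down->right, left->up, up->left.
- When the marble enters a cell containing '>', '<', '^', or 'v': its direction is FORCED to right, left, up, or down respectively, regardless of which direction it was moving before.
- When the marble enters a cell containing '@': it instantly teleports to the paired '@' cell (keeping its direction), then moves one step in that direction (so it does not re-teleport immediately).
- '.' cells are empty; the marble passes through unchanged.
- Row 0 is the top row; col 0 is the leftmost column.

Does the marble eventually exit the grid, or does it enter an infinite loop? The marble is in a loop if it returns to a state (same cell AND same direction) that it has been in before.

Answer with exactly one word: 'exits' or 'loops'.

Answer: exits

Derivation:
Step 1: enter (0,3), 'v' forces down->down, move down to (1,3)
Step 2: enter (1,3), '.' pass, move down to (2,3)
Step 3: enter (2,3), '.' pass, move down to (3,3)
Step 4: enter (3,3), '/' deflects down->left, move left to (3,2)
Step 5: enter (3,2), '.' pass, move left to (3,1)
Step 6: enter (3,1), '.' pass, move left to (3,0)
Step 7: enter (3,0), '.' pass, move left to (3,-1)
Step 8: at (3,-1) — EXIT via left edge, pos 3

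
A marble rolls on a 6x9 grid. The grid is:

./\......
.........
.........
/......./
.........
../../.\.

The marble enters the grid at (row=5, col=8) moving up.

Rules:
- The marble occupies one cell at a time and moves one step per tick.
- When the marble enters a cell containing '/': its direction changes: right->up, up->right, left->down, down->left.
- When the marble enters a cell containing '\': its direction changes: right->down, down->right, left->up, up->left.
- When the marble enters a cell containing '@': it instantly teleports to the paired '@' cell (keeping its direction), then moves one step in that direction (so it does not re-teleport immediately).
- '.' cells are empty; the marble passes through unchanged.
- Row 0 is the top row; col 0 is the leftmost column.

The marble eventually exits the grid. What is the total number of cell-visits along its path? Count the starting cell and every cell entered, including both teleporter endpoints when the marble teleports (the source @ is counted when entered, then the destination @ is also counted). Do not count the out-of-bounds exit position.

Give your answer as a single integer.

Answer: 3

Derivation:
Step 1: enter (5,8), '.' pass, move up to (4,8)
Step 2: enter (4,8), '.' pass, move up to (3,8)
Step 3: enter (3,8), '/' deflects up->right, move right to (3,9)
Step 4: at (3,9) — EXIT via right edge, pos 3
Path length (cell visits): 3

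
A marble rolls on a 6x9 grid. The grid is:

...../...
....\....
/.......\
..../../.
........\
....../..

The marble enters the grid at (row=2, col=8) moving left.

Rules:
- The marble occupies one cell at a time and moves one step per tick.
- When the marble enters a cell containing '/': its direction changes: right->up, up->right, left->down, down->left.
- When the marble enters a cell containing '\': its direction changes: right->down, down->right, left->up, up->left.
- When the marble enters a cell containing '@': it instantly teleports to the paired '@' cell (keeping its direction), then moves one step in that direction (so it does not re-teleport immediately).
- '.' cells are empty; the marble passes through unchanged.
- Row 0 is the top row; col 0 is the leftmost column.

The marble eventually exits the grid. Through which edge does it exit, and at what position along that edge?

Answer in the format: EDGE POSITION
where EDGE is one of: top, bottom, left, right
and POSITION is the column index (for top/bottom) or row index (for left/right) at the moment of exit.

Answer: top 8

Derivation:
Step 1: enter (2,8), '\' deflects left->up, move up to (1,8)
Step 2: enter (1,8), '.' pass, move up to (0,8)
Step 3: enter (0,8), '.' pass, move up to (-1,8)
Step 4: at (-1,8) — EXIT via top edge, pos 8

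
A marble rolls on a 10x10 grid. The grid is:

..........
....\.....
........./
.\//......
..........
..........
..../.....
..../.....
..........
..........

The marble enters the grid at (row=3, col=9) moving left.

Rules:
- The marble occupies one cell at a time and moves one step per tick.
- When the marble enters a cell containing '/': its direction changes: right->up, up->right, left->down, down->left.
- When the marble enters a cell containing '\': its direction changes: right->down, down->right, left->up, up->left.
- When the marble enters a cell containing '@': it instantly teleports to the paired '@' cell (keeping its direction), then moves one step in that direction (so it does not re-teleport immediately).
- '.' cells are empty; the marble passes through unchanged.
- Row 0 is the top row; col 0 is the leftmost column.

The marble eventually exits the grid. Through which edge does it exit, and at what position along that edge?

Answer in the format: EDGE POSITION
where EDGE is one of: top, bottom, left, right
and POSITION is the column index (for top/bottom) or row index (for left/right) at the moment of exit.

Answer: bottom 3

Derivation:
Step 1: enter (3,9), '.' pass, move left to (3,8)
Step 2: enter (3,8), '.' pass, move left to (3,7)
Step 3: enter (3,7), '.' pass, move left to (3,6)
Step 4: enter (3,6), '.' pass, move left to (3,5)
Step 5: enter (3,5), '.' pass, move left to (3,4)
Step 6: enter (3,4), '.' pass, move left to (3,3)
Step 7: enter (3,3), '/' deflects left->down, move down to (4,3)
Step 8: enter (4,3), '.' pass, move down to (5,3)
Step 9: enter (5,3), '.' pass, move down to (6,3)
Step 10: enter (6,3), '.' pass, move down to (7,3)
Step 11: enter (7,3), '.' pass, move down to (8,3)
Step 12: enter (8,3), '.' pass, move down to (9,3)
Step 13: enter (9,3), '.' pass, move down to (10,3)
Step 14: at (10,3) — EXIT via bottom edge, pos 3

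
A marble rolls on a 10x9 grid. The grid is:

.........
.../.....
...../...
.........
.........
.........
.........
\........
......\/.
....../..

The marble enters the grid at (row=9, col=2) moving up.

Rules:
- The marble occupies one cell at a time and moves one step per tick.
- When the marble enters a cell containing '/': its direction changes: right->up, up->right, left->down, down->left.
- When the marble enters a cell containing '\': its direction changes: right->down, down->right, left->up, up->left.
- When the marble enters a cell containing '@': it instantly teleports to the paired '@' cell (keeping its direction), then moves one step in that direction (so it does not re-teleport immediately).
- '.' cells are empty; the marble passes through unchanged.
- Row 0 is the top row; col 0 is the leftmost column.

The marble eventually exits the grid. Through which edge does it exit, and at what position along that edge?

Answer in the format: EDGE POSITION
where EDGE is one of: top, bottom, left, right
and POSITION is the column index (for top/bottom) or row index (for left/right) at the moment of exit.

Answer: top 2

Derivation:
Step 1: enter (9,2), '.' pass, move up to (8,2)
Step 2: enter (8,2), '.' pass, move up to (7,2)
Step 3: enter (7,2), '.' pass, move up to (6,2)
Step 4: enter (6,2), '.' pass, move up to (5,2)
Step 5: enter (5,2), '.' pass, move up to (4,2)
Step 6: enter (4,2), '.' pass, move up to (3,2)
Step 7: enter (3,2), '.' pass, move up to (2,2)
Step 8: enter (2,2), '.' pass, move up to (1,2)
Step 9: enter (1,2), '.' pass, move up to (0,2)
Step 10: enter (0,2), '.' pass, move up to (-1,2)
Step 11: at (-1,2) — EXIT via top edge, pos 2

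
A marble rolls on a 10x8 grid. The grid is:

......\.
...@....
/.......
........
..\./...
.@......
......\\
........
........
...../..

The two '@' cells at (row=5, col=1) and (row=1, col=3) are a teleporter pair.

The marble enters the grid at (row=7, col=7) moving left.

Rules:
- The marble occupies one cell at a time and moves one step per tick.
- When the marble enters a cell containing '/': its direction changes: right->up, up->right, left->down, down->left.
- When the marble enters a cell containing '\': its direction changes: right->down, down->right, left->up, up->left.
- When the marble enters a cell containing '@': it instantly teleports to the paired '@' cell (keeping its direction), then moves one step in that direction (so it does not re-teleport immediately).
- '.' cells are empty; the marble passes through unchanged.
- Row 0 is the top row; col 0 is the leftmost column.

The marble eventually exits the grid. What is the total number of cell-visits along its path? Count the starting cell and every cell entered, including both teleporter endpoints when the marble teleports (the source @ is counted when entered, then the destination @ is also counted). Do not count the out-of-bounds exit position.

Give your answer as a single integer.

Answer: 8

Derivation:
Step 1: enter (7,7), '.' pass, move left to (7,6)
Step 2: enter (7,6), '.' pass, move left to (7,5)
Step 3: enter (7,5), '.' pass, move left to (7,4)
Step 4: enter (7,4), '.' pass, move left to (7,3)
Step 5: enter (7,3), '.' pass, move left to (7,2)
Step 6: enter (7,2), '.' pass, move left to (7,1)
Step 7: enter (7,1), '.' pass, move left to (7,0)
Step 8: enter (7,0), '.' pass, move left to (7,-1)
Step 9: at (7,-1) — EXIT via left edge, pos 7
Path length (cell visits): 8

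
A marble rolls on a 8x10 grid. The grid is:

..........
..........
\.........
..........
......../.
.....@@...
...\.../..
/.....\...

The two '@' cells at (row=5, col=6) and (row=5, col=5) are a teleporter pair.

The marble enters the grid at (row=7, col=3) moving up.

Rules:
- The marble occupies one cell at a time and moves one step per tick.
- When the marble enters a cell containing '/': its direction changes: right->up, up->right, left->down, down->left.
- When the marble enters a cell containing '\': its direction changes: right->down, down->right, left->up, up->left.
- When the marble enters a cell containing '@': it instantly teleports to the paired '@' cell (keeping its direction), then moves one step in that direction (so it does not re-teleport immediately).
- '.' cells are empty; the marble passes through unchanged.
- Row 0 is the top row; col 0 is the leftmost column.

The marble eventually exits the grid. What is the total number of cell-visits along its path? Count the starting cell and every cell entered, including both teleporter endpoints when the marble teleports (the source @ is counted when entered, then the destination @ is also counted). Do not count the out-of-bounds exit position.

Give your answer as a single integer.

Step 1: enter (7,3), '.' pass, move up to (6,3)
Step 2: enter (6,3), '\' deflects up->left, move left to (6,2)
Step 3: enter (6,2), '.' pass, move left to (6,1)
Step 4: enter (6,1), '.' pass, move left to (6,0)
Step 5: enter (6,0), '.' pass, move left to (6,-1)
Step 6: at (6,-1) — EXIT via left edge, pos 6
Path length (cell visits): 5

Answer: 5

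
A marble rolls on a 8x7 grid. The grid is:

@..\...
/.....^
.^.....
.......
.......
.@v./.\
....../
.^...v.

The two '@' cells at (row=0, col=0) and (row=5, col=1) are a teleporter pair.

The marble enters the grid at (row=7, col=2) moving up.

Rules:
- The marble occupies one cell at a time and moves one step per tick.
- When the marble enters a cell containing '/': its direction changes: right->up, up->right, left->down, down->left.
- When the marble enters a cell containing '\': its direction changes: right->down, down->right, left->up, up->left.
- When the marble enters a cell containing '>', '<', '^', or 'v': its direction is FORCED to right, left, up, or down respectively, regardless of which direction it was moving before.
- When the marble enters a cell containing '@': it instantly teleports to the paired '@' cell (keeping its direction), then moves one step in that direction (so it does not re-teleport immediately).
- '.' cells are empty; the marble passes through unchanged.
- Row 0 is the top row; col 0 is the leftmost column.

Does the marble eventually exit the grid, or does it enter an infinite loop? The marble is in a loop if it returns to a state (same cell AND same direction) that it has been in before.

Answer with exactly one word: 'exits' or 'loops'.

Step 1: enter (7,2), '.' pass, move up to (6,2)
Step 2: enter (6,2), '.' pass, move up to (5,2)
Step 3: enter (5,2), 'v' forces up->down, move down to (6,2)
Step 4: enter (6,2), '.' pass, move down to (7,2)
Step 5: enter (7,2), '.' pass, move down to (8,2)
Step 6: at (8,2) — EXIT via bottom edge, pos 2

Answer: exits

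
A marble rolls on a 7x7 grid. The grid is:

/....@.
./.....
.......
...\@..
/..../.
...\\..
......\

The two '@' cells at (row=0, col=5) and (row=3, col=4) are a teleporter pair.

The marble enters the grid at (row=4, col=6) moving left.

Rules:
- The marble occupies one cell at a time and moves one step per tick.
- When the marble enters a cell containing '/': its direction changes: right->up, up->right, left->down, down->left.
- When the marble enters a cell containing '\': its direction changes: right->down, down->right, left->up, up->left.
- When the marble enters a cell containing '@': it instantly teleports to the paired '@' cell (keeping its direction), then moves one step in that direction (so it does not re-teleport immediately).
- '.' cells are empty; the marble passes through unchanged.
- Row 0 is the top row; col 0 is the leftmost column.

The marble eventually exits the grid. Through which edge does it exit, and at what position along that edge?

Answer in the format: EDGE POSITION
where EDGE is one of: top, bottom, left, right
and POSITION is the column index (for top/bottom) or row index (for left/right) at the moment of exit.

Step 1: enter (4,6), '.' pass, move left to (4,5)
Step 2: enter (4,5), '/' deflects left->down, move down to (5,5)
Step 3: enter (5,5), '.' pass, move down to (6,5)
Step 4: enter (6,5), '.' pass, move down to (7,5)
Step 5: at (7,5) — EXIT via bottom edge, pos 5

Answer: bottom 5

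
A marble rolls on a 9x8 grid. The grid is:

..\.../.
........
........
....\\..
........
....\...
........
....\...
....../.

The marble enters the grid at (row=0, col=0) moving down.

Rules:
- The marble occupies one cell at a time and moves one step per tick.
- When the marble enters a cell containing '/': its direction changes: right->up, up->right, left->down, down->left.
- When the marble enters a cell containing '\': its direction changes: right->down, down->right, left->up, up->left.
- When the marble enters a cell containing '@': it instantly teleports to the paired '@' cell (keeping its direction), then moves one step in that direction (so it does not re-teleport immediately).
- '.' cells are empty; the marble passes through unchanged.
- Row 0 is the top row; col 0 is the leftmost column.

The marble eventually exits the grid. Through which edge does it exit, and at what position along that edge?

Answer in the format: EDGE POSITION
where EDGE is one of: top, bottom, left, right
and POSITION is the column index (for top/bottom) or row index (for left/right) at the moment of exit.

Answer: bottom 0

Derivation:
Step 1: enter (0,0), '.' pass, move down to (1,0)
Step 2: enter (1,0), '.' pass, move down to (2,0)
Step 3: enter (2,0), '.' pass, move down to (3,0)
Step 4: enter (3,0), '.' pass, move down to (4,0)
Step 5: enter (4,0), '.' pass, move down to (5,0)
Step 6: enter (5,0), '.' pass, move down to (6,0)
Step 7: enter (6,0), '.' pass, move down to (7,0)
Step 8: enter (7,0), '.' pass, move down to (8,0)
Step 9: enter (8,0), '.' pass, move down to (9,0)
Step 10: at (9,0) — EXIT via bottom edge, pos 0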